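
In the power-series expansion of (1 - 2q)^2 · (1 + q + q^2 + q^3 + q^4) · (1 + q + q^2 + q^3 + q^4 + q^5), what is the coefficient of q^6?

(1 - 2q)^2 has coefficients 1,-4,4 for degrees 0…2.
(1 + q + q^2 + q^3 + q^4) has coefficients 1,1,1,1,1,0,0 for degrees 0…6.
Finally multiplying by (1 + q + q^2 + q^3 + q^4 + q^5), the product of all factors after the first has coefficients 1,2,3,4,5,5,4 for degrees 0…6.
[q^6] = 1·4 − 4·5 + 4·5 = 4.

4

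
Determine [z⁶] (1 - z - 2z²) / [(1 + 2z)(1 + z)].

128

The denominator gives the recurrence a_n = −3a_(n−1) − 2a_(n−2) for n ≥ 3; the numerator fixes a_0 = 1, a_1 = -4, a_2 = 8.
Iterating: 1, -4, 8, -16, 32, -64, 128, so a_6 = 128.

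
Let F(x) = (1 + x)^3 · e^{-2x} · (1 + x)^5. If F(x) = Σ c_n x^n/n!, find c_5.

The EGF product rule gives c_5 = Σ_{k_1+k_2+k_3=5} C(5; k_1,k_2,k_3) · ∏ g_i(k_i), where (1+x)^3 gives the falling factorial (3)_k; e^{-2x} gives (-2)^k; (1+x)^5 gives the falling factorial (5)_k.
g_1(k) for k = 0…5: 1, 3, 6, 6, 0, 0.
g_2(k) for k = 0…5: 1, -2, 4, -8, 16, -32.
g_3(k) for k = 0…5: 1, 5, 20, 60, 120, 120.
First combine the last two factors: h(k) = Σ_j C(k,j)·g_2(j)·g_3(k−j) for k = 0…5: 1, 3, 4, -8, -24, 88.
c_5 = Σ_k C(5,k)·g_1(k)·h(5−k) = 1·1·88 + 5·3·(-24) + 10·6·(-8) + 10·6·4 = 88 − 360 − 480 + 240 = -512.

-512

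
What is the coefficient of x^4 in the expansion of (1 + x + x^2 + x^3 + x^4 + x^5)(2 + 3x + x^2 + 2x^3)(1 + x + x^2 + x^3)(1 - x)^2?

-2

(1 + x + x^2 + x^3 + x^4 + x^5) has coefficients 1,1,1,1,1 for degrees 0…4.
(2 + 3x + x^2 + 2x^3) has coefficients 2,3,1,2,0 for degrees 0…4.
Multiplying by (1 + x + x^2 + x^3) gives running coefficients 2,5,6,8,6 for degrees 0…4.
Finally multiplying by (1 - x)^2, the product of all factors after the first has coefficients 2,1,-2,1,-4 for degrees 0…4.
[x^4] = 1·(-4) + 1·1 + 1·(-2) + 1·1 + 1·2 = -2.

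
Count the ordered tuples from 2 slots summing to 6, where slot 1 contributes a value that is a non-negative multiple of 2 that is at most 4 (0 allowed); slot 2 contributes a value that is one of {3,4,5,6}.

The generating function for the choices is (1 + y² + y⁴)·(y³ + y⁴ + y⁵ + y⁶); the count is [y⁶].
(1 + y² + y⁴) has coefficients 1,0,1,0,1 for degrees 0…4.
(y³ + y⁴ + y⁵ + y⁶) has coefficients 0,0,0,1,1,1,1 for degrees 0…6.
[y⁶] = 1·1 + 1·1 + 1·0 = 2.

2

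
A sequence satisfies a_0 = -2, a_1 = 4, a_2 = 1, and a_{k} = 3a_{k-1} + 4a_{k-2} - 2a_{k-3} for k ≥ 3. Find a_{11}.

The ordinary generating function has denominator 1 - 3y - 4y^2 + 2y^3.
Iterating the recurrence: a_0,…,a_{11} = -2, 4, 1, 23, 65, 285, 1069, 4217, 16357, 63801, 248397, 967681.

967681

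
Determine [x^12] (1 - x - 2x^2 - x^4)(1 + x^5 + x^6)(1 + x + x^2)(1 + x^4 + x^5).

(1 - x - 2x^2 - x^4) has coefficients 1,-1,-2,0,-1 for degrees 0…4.
(1 + x^5 + x^6) has coefficients 1,0,0,0,0,1,1,0,0,0,0,0,0 for degrees 0…12.
Multiplying by (1 + x + x^2) gives running coefficients 1,1,1,0,0,1,2,2,1,0,0,0,0 for degrees 0…12.
Finally multiplying by (1 + x^4 + x^5), the product of all factors after the first has coefficients 1,1,1,0,1,3,4,3,1,1,3,4,3 for degrees 0…12.
[x^12] = 1·3 − 1·4 − 2·3 − 1·1 = -8.

-8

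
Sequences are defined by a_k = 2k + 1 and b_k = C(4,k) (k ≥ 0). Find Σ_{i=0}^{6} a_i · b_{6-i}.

144

The convolution is the t^6 coefficient of A(t)B(t).
Σ = 1·0 + 3·0 + 5·1 + 7·4 + 9·6 + 11·4 + 13·1 = 144.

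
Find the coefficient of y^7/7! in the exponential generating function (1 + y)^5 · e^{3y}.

The EGF product rule gives c_7 = Σ_{k_1+k_2=7} C(7; k_1,k_2) · ∏ g_i(k_i), where (1+y)^5 gives the falling factorial (5)_k; e^{3y} gives (3)^k.
g_1(k) for k = 0…7: 1, 5, 20, 60, 120, 120, 0, 0.
g_2(k) for k = 0…7: 1, 3, 9, 27, 81, 243, 729, 2187.
c_7 = Σ_k C(7,k)·g_1(k)·g_2(7−k) = 1·1·2187 + 7·5·729 + 21·20·243 + 35·60·81 + 35·120·27 + 21·120·9 = 2187 + 25515 + 102060 + 170100 + 113400 + 22680 = 435942.

435942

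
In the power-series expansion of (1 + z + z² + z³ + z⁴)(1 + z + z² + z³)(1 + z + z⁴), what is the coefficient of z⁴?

(1 + z + z² + z³ + z⁴) has coefficients 1,1,1,1,1 for degrees 0…4.
(1 + z + z² + z³) has coefficients 1,1,1,1,0 for degrees 0…4.
Finally multiplying by (1 + z + z⁴), the product of all factors after the first has coefficients 1,2,2,2,2 for degrees 0…4.
[z⁴] = 1·2 + 1·2 + 1·2 + 1·2 + 1·1 = 9.

9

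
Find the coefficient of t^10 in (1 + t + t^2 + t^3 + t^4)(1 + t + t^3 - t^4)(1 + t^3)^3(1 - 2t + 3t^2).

(1 + t + t^2 + t^3 + t^4) has coefficients 1,1,1,1,1 for degrees 0…4.
(1 + t + t^3 - t^4) has coefficients 1,1,0,1,-1,0,0,0,0,0,0 for degrees 0…10.
Multiplying by (1 + t^3)^3 gives running coefficients 1,1,0,4,2,0,6,0,0,4,-2 for degrees 0…10.
Finally multiplying by (1 - 2t + 3t^2), the product of all factors after the first has coefficients 1,-1,1,7,-6,8,12,-12,18,4,-10 for degrees 0…10.
[t^10] = 1·(-10) + 1·4 + 1·18 + 1·(-12) + 1·12 = 12.

12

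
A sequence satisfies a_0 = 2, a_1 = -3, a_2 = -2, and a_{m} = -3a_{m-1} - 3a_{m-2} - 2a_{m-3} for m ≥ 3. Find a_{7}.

123

The ordinary generating function has denominator 1 + 3t + 3t^2 + 2t^3.
Iterating the recurrence: a_0,…,a_{7} = 2, -3, -2, 11, -21, 34, -61, 123.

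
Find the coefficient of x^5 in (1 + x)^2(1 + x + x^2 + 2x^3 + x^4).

(1 + x)^2 has coefficients 1,2,1 for degrees 0…2.
(1 + x + x^2 + 2x^3 + x^4) has coefficients 1,1,1,2,1,0 for degrees 0…5.
[x^5] = 1·0 + 2·1 + 1·2 = 4.

4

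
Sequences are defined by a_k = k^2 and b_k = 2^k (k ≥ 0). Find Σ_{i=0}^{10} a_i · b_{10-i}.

5998

Write out a_i and b_{10-i} for i = 0,…,10 and sum the products.
Σ = 0·1024 + 1·512 + 4·256 + 9·128 + 16·64 + 25·32 + 36·16 + 49·8 + 64·4 + 81·2 + 100·1 = 5998.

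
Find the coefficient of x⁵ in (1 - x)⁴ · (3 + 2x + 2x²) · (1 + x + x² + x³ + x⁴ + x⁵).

(1 - x)⁴ has coefficients 1,-4,6,-4,1 for degrees 0…4.
(3 + 2x + 2x²) has coefficients 3,2,2,0,0,0 for degrees 0…5.
Finally multiplying by (1 + x + x² + x³ + x⁴ + x⁵), the product of all factors after the first has coefficients 3,5,7,7,7,7 for degrees 0…5.
[x⁵] = 1·7 − 4·7 + 6·7 − 4·7 + 1·5 = -2.

-2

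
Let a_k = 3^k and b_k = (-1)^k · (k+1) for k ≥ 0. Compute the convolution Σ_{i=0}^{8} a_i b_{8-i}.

This is [x^8] in the product of the two ordinary generating functions.
Σ = 1·9 + 3·(-8) + 9·7 + 27·(-6) + 81·5 + 243·(-4) + 729·3 + 2187·(-2) + 6561·1 = 3693.

3693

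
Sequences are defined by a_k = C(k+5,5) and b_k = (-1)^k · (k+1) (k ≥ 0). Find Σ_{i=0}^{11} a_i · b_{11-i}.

The convolution is the t^11 coefficient of A(t)B(t).
Σ = 1·(-12) + 6·11 + 21·(-10) + 56·9 + 126·(-8) + 252·7 + 462·(-6) + 792·5 + 1287·(-4) + 2002·3 + 3003·(-2) + 4368·1 = 1512.

1512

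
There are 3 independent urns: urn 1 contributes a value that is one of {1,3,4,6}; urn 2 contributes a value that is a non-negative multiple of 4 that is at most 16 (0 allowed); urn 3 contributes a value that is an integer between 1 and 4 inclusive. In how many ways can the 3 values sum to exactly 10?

The generating function for the choices is (q + q^3 + q^4 + q^6)·(1 + q^4 + q^8 + q^12 + q^16)·(q + q^2 + q^3 + q^4); the count is [q^10].
(q + q^3 + q^4 + q^6) has coefficients 0,1,0,1,1,0,1 for degrees 0…6.
(1 + q^4 + q^8 + q^12 + q^16) has coefficients 1,0,0,0,1,0,0,0,1,0,0 for degrees 0…10.
Finally multiplying by (q + q^2 + q^3 + q^4), the product of all factors after the first has coefficients 0,1,1,1,1,1,1,1,1,1,1 for degrees 0…10.
[q^10] = 1·1 + 1·1 + 1·1 + 1·1 = 4.

4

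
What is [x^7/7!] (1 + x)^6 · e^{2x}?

The EGF product rule gives c_7 = Σ_{k_1+k_2=7} C(7; k_1,k_2) · ∏ g_i(k_i), where (1+x)^6 gives the falling factorial (6)_k; e^{2x} gives (2)^k.
g_1(k) for k = 0…7: 1, 6, 30, 120, 360, 720, 720, 0.
g_2(k) for k = 0…7: 1, 2, 4, 8, 16, 32, 64, 128.
c_7 = Σ_k C(7,k)·g_1(k)·g_2(7−k) = 1·1·128 + 7·6·64 + 21·30·32 + 35·120·16 + 35·360·8 + 21·720·4 + 7·720·2 = 128 + 2688 + 20160 + 67200 + 100800 + 60480 + 10080 = 261536.

261536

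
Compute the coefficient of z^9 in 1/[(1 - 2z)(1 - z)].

Partial fractions give a closed form: a_n = (2)·2^n + (-1)·1^n.
At n = 9: a_9 = 1023.

1023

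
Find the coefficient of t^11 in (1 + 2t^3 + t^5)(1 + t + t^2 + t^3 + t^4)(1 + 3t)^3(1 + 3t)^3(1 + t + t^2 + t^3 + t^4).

(1 + 2t^3 + t^5) has coefficients 1,0,0,2,0,1 for degrees 0…5.
(1 + t + t^2 + t^3 + t^4) has coefficients 1,1,1,1,1,0,0,0,0,0,0,0 for degrees 0…11.
Multiplying by (1 + 3t)^3 gives running coefficients 1,10,37,64,64,63,54,27,0,0,0,0 for degrees 0…11.
Multiplying by (1 + 3t)^3 gives running coefficients 1,19,154,694,1909,3366,4077,3942,3402,2187,729,0 for degrees 0…11.
Finally multiplying by (1 + t + t^2 + t^3 + t^4), the product of all factors after the first has coefficients 1,20,174,868,2777,6142,10200,13988,16696,16974,14337,10260 for degrees 0…11.
[t^11] = 1·10260 + 2·16696 + 1·10200 = 53852.

53852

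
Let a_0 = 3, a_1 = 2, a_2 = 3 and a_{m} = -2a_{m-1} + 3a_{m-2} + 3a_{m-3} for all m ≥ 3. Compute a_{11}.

The ordinary generating function has denominator 1 + 2y - 3y^2 - 3y^3.
Iterating the recurrence: a_0,…,a_{11} = 3, 2, 3, 9, -3, 42, -66, 249, -570, 1689, -4341, 12039.

12039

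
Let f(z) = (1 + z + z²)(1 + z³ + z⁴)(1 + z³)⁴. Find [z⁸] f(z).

(1 + z + z²) has coefficients 1,1,1 for degrees 0…2.
(1 + z³ + z⁴) has coefficients 1,0,0,1,1,0,0,0,0 for degrees 0…8.
Finally multiplying by (1 + z³)⁴, the product of all factors after the first has coefficients 1,0,0,5,1,0,10,4,0 for degrees 0…8.
[z⁸] = 1·0 + 1·4 + 1·10 = 14.

14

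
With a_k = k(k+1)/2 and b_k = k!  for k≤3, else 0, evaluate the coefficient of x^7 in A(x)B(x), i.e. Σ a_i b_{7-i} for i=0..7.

139

The convolution is the t^7 coefficient of A(t)B(t).
Σ = 0·0 + 1·0 + 3·0 + 6·0 + 10·6 + 15·2 + 21·1 + 28·1 = 139.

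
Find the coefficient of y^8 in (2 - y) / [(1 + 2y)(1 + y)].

The denominator gives the recurrence a_n = −3a_(n−1) − 2a_(n−2) for n ≥ 2; the numerator fixes a_0 = 2, a_1 = -7.
Iterating: 2, -7, 17, -37, 77, -157, 317, -637, 1277, so a_8 = 1277.

1277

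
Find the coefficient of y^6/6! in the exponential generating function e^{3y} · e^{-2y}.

The EGF product rule gives c_6 = Σ_{k_1+k_2=6} C(6; k_1,k_2) · ∏ g_i(k_i), where e^{3y} gives (3)^k; e^{-2y} gives (-2)^k.
g_1(k) for k = 0…6: 1, 3, 9, 27, 81, 243, 729.
g_2(k) for k = 0…6: 1, -2, 4, -8, 16, -32, 64.
c_6 = Σ_k C(6,k)·g_1(k)·g_2(6−k) = 1·1·64 + 6·3·(-32) + 15·9·16 + 20·27·(-8) + 15·81·4 + 6·243·(-2) + 1·729·1 = 64 − 576 + 2160 − 4320 + 4860 − 2916 + 729 = 1.

1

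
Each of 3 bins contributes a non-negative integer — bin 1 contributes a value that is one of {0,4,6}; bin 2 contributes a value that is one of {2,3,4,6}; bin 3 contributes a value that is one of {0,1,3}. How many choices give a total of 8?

The generating function for the choices is (1 + t^4 + t^6)·(t^2 + t^3 + t^4 + t^6)·(1 + t + t^3); the count is [t^8].
(1 + t^4 + t^6) has coefficients 1,0,0,0,1,0,1 for degrees 0…6.
(t^2 + t^3 + t^4 + t^6) has coefficients 0,0,1,1,1,0,1,0,0 for degrees 0…8.
Finally multiplying by (1 + t + t^3), the product of all factors after the first has coefficients 0,0,1,2,2,2,2,2,0 for degrees 0…8.
[t^8] = 1·0 + 1·2 + 1·1 = 3.

3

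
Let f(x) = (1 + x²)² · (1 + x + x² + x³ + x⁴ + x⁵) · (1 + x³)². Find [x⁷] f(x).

(1 + x²)² has coefficients 1,0,2,0,1 for degrees 0…4.
(1 + x + x² + x³ + x⁴ + x⁵) has coefficients 1,1,1,1,1,1,0,0 for degrees 0…7.
Finally multiplying by (1 + x³)², the product of all factors after the first has coefficients 1,1,1,3,3,3,3,3 for degrees 0…7.
[x⁷] = 1·3 + 2·3 + 1·3 = 12.

12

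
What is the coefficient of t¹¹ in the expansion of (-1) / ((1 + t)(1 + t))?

12

The denominator gives the recurrence a_n = −2a_(n−1) − a_(n−2) for n ≥ 2; the numerator fixes a_0 = -1, a_1 = 2.
Iterating: -1, 2, -3, 4, -5, 6, -7, 8, -9, 10, -11, 12, so a_11 = 12.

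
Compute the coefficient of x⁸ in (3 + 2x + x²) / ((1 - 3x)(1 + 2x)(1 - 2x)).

43642

Partial fractions give a closed form: a_n = (34/5)·3^n + (9/20)·(-2)^n + (-17/4)·2^n.
At n = 8: a_8 = 43642.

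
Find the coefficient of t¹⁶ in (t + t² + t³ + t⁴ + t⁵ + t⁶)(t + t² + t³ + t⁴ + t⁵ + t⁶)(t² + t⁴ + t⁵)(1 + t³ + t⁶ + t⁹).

(t + t² + t³ + t⁴ + t⁵ + t⁶) has coefficients 0,1,1,1,1,1,1 for degrees 0…6.
(t + t² + t³ + t⁴ + t⁵ + t⁶) has coefficients 0,1,1,1,1,1,1,0,0,0,0,0,0,0,0,0,0 for degrees 0…16.
Multiplying by (t² + t⁴ + t⁵) gives running coefficients 0,0,0,1,1,2,3,3,3,2,2,1,0,0,0,0,0 for degrees 0…16.
Finally multiplying by (1 + t³ + t⁶ + t⁹), the product of all factors after the first has coefficients 0,0,0,1,1,2,4,4,5,6,6,6,6,6,6,5,5 for degrees 0…16.
[t¹⁶] = 1·5 + 1·6 + 1·6 + 1·6 + 1·6 + 1·6 = 35.

35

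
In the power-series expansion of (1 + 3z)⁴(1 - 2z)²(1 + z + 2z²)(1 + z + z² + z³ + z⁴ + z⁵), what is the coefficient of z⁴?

(1 + 3z)⁴ has coefficients 1,12,54,108,81 for degrees 0…4.
(1 - 2z)² has coefficients 1,-4,4,0,0 for degrees 0…4.
Multiplying by (1 + z + 2z²) gives running coefficients 1,-3,2,-4,8 for degrees 0…4.
Finally multiplying by (1 + z + z² + z³ + z⁴ + z⁵), the product of all factors after the first has coefficients 1,-2,0,-4,4 for degrees 0…4.
[z⁴] = 1·4 + 12·(-4) + 54·0 + 108·(-2) + 81·1 = -179.

-179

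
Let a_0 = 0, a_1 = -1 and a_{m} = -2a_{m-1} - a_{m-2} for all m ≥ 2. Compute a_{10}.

10

The ordinary generating function has denominator 1 + 2x + x^2.
Iterating the recurrence: a_0,…,a_{10} = 0, -1, 2, -3, 4, -5, 6, -7, 8, -9, 10.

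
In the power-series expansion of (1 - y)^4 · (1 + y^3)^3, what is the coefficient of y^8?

18

(1 - y)^4 has coefficients 1,-4,6,-4,1 for degrees 0…4.
(1 + y^3)^3 has coefficients 1,0,0,3,0,0,3,0,0 for degrees 0…8.
[y^8] = 1·0 − 4·0 + 6·3 − 4·0 + 1·0 = 18.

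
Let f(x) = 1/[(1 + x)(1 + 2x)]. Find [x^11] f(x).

-4095

The denominator gives the recurrence a_n = −3a_(n−1) − 2a_(n−2) for n ≥ 2; the numerator fixes a_0 = 1, a_1 = -3.
Iterating: 1, -3, 7, -15, 31, -63, 127, -255, 511, -1023, 2047, -4095, so a_11 = -4095.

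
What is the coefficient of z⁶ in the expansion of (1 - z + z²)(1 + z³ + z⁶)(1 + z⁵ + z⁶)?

1

(1 - z + z²) has coefficients 1,-1,1 for degrees 0…2.
(1 + z³ + z⁶) has coefficients 1,0,0,1,0,0,1 for degrees 0…6.
Finally multiplying by (1 + z⁵ + z⁶), the product of all factors after the first has coefficients 1,0,0,1,0,1,2 for degrees 0…6.
[z⁶] = 1·2 − 1·1 + 1·0 = 1.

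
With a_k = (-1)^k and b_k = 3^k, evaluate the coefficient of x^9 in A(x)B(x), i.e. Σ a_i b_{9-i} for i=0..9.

Write out a_i and b_{9-i} for i = 0,…,9 and sum the products.
Σ = 1·19683 − 1·6561 + 1·2187 − 1·729 + 1·243 − 1·81 + 1·27 − 1·9 + 1·3 − 1·1 = 14762.

14762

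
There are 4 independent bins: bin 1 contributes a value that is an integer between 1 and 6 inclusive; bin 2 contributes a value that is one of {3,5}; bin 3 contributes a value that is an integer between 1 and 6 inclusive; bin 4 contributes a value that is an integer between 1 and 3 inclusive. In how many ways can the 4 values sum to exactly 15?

24

The generating function for the choices is (t + t^2 + t^3 + t^4 + t^5 + t^6)·(t^3 + t^5)·(t + t^2 + t^3 + t^4 + t^5 + t^6)·(t + t^2 + t^3); the count is [t^15].
(t + t^2 + t^3 + t^4 + t^5 + t^6) has coefficients 0,1,1,1,1,1,1 for degrees 0…6.
(t^3 + t^5) has coefficients 0,0,0,1,0,1,0,0,0,0,0,0,0,0,0,0 for degrees 0…15.
Multiplying by (t + t^2 + t^3 + t^4 + t^5 + t^6) gives running coefficients 0,0,0,0,1,1,2,2,2,2,1,1,0,0,0,0 for degrees 0…15.
Finally multiplying by (t + t^2 + t^3), the product of all factors after the first has coefficients 0,0,0,0,0,1,2,4,5,6,6,5,4,2,1,0 for degrees 0…15.
[t^15] = 1·1 + 1·2 + 1·4 + 1·5 + 1·6 + 1·6 = 24.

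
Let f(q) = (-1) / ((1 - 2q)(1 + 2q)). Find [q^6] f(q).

-64

Partial fractions give a closed form: a_n = (-1/2)·2^n + (-1/2)·(-2)^n.
At n = 6: a_6 = -64.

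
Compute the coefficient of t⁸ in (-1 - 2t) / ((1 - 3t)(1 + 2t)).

Partial fractions give a closed form: a_n = (-1)·3^n.
At n = 8: a_8 = -6561.

-6561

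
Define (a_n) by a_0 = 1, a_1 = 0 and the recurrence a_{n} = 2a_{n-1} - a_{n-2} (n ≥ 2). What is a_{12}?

-11

The ordinary generating function has denominator 1 - 2t + t^2.
Iterating the recurrence: a_0,…,a_{12} = 1, 0, -1, -2, -3, -4, -5, -6, -7, -8, -9, -10, -11.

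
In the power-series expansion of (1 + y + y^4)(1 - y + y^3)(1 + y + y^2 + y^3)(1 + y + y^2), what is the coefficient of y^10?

2

(1 + y + y^4) has coefficients 1,1,0,0,1 for degrees 0…4.
(1 - y + y^3) has coefficients 1,-1,0,1,0,0,0,0,0,0,0 for degrees 0…10.
Multiplying by (1 + y + y^2 + y^3) gives running coefficients 1,0,0,1,0,1,1,0,0,0,0 for degrees 0…10.
Finally multiplying by (1 + y + y^2), the product of all factors after the first has coefficients 1,1,1,1,1,2,2,2,1,0,0 for degrees 0…10.
[y^10] = 1·0 + 1·0 + 1·2 = 2.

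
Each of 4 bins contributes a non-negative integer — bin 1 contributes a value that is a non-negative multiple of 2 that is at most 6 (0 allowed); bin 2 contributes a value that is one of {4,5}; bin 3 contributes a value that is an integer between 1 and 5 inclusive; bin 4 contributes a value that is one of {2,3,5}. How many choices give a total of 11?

The generating function for the choices is (1 + x^2 + x^4 + x^6)·(x^4 + x^5)·(x + x^2 + x^3 + x^4 + x^5)·(x^2 + x^3 + x^5); the count is [x^11].
(1 + x^2 + x^4 + x^6) has coefficients 1,0,1,0,1,0,1 for degrees 0…6.
(x^4 + x^5) has coefficients 0,0,0,0,1,1,0,0,0,0,0,0 for degrees 0…11.
Multiplying by (x + x^2 + x^3 + x^4 + x^5) gives running coefficients 0,0,0,0,0,1,2,2,2,2,1,0 for degrees 0…11.
Finally multiplying by (x^2 + x^3 + x^5), the product of all factors after the first has coefficients 0,0,0,0,0,0,0,1,3,4,5,6 for degrees 0…11.
[x^11] = 1·6 + 1·4 + 1·1 + 1·0 = 11.

11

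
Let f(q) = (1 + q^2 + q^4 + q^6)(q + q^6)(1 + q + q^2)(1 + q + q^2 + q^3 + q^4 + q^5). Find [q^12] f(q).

13

(1 + q^2 + q^4 + q^6) has coefficients 1,0,1,0,1,0,1 for degrees 0…6.
(q + q^6) has coefficients 0,1,0,0,0,0,1,0,0,0,0,0,0 for degrees 0…12.
Multiplying by (1 + q + q^2) gives running coefficients 0,1,1,1,0,0,1,1,1,0,0,0,0 for degrees 0…12.
Finally multiplying by (1 + q + q^2 + q^3 + q^4 + q^5), the product of all factors after the first has coefficients 0,1,2,3,3,3,4,4,4,3,3,3,2 for degrees 0…12.
[q^12] = 1·2 + 1·3 + 1·4 + 1·4 = 13.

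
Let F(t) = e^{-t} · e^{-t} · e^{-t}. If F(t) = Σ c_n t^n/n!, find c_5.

-243

The EGF product rule gives c_5 = Σ_{k_1+k_2+k_3=5} C(5; k_1,k_2,k_3) · ∏ g_i(k_i), where e^{-t} gives (-1)^k; e^{-t} gives (-1)^k; e^{-t} gives (-1)^k.
g_1(k) for k = 0…5: 1, -1, 1, -1, 1, -1.
g_2(k) for k = 0…5: 1, -1, 1, -1, 1, -1.
g_3(k) for k = 0…5: 1, -1, 1, -1, 1, -1.
First combine the last two factors: h(k) = Σ_j C(k,j)·g_2(j)·g_3(k−j) for k = 0…5: 1, -2, 4, -8, 16, -32.
c_5 = Σ_k C(5,k)·g_1(k)·h(5−k) = 1·1·(-32) + 5·(-1)·16 + 10·1·(-8) + 10·(-1)·4 + 5·1·(-2) + 1·(-1)·1 = −32 − 80 − 80 − 40 − 10 − 1 = -243.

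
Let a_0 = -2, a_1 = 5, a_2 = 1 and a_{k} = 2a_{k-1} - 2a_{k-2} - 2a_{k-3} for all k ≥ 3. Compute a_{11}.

-952

The ordinary generating function has denominator 1 - 2y + 2y^2 + 2y^3.
Iterating the recurrence: a_0,…,a_{11} = -2, 5, 1, -4, -20, -34, -20, 68, 244, 392, 160, -952.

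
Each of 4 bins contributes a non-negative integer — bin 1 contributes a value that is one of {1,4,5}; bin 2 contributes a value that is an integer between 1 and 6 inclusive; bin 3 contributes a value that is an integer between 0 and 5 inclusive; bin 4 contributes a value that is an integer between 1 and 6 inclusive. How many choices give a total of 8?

30

The generating function for the choices is (z + z⁴ + z⁵)·(z + z² + z³ + z⁴ + z⁵ + z⁶)·(1 + z + z² + z³ + z⁴ + z⁵)·(z + z² + z³ + z⁴ + z⁵ + z⁶); the count is [z⁸].
(z + z⁴ + z⁵) has coefficients 0,1,0,0,1,1 for degrees 0…5.
(z + z² + z³ + z⁴ + z⁵ + z⁶) has coefficients 0,1,1,1,1,1,1,0,0 for degrees 0…8.
Multiplying by (1 + z + z² + z³ + z⁴ + z⁵) gives running coefficients 0,1,2,3,4,5,6,5,4 for degrees 0…8.
Finally multiplying by (z + z² + z³ + z⁴ + z⁵ + z⁶), the product of all factors after the first has coefficients 0,0,1,3,6,10,15,21,25 for degrees 0…8.
[z⁸] = 1·21 + 1·6 + 1·3 = 30.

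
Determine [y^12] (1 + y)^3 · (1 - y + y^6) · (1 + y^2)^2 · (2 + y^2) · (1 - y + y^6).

-6

(1 + y)^3 has coefficients 1,3,3,1 for degrees 0…3.
(1 - y + y^6) has coefficients 1,-1,0,0,0,0,1,0,0,0,0,0,0 for degrees 0…12.
Multiplying by (1 + y^2)^2 gives running coefficients 1,-1,2,-2,1,-1,1,0,2,0,1,0,0 for degrees 0…12.
Multiplying by (2 + y^2) gives running coefficients 2,-2,5,-5,4,-4,3,-1,5,0,4,0,1 for degrees 0…12.
Finally multiplying by (1 - y + y^6), the product of all factors after the first has coefficients 2,-4,7,-10,9,-8,9,-6,11,-10,8,-8,4 for degrees 0…12.
[y^12] = 1·4 + 3·(-8) + 3·8 + 1·(-10) = -6.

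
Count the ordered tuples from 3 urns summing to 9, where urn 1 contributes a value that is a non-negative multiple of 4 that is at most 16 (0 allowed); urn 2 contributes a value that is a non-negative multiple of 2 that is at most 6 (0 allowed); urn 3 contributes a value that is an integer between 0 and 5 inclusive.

6

The generating function for the choices is (1 + q^4 + q^8 + q^12 + q^16)·(1 + q^2 + q^4 + q^6)·(1 + q + q^2 + q^3 + q^4 + q^5); the count is [q^9].
(1 + q^4 + q^8 + q^12 + q^16) has coefficients 1,0,0,0,1,0,0,0,1,0 for degrees 0…9.
(1 + q^2 + q^4 + q^6) has coefficients 1,0,1,0,1,0,1,0,0,0 for degrees 0…9.
Finally multiplying by (1 + q + q^2 + q^3 + q^4 + q^5), the product of all factors after the first has coefficients 1,1,2,2,3,3,3,3,2,2 for degrees 0…9.
[q^9] = 1·2 + 1·3 + 1·1 = 6.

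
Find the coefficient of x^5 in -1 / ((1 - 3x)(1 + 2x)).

The denominator gives the recurrence a_n = a_(n−1) + 6a_(n−2) for n ≥ 2; the numerator fixes a_0 = -1, a_1 = -1.
Iterating: -1, -1, -7, -13, -55, -133, so a_5 = -133.

-133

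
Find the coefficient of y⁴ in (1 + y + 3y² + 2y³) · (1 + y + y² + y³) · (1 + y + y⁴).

14

(1 + y + 3y² + 2y³) has coefficients 1,1,3,2 for degrees 0…3.
(1 + y + y² + y³) has coefficients 1,1,1,1,0 for degrees 0…4.
Finally multiplying by (1 + y + y⁴), the product of all factors after the first has coefficients 1,2,2,2,2 for degrees 0…4.
[y⁴] = 1·2 + 1·2 + 3·2 + 2·2 = 14.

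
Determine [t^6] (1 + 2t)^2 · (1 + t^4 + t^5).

8

(1 + 2t)^2 has coefficients 1,4,4 for degrees 0…2.
(1 + t^4 + t^5) has coefficients 1,0,0,0,1,1,0 for degrees 0…6.
[t^6] = 1·0 + 4·1 + 4·1 = 8.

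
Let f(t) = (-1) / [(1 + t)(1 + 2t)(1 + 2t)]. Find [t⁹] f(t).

9217

The denominator gives the recurrence a_n = −5a_(n−1) − 8a_(n−2) − 4a_(n−3) for n ≥ 3; the numerator fixes a_0 = -1, a_1 = 5, a_2 = -17.
Iterating: -1, 5, -17, 49, -129, 321, -769, 1793, -4097, 9217, so a_9 = 9217.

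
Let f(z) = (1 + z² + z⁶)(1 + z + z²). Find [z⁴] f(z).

1

(1 + z² + z⁶) has coefficients 1,0,1,0,0 for degrees 0…4.
(1 + z + z²) has coefficients 1,1,1,0,0 for degrees 0…4.
[z⁴] = 1·0 + 1·1 = 1.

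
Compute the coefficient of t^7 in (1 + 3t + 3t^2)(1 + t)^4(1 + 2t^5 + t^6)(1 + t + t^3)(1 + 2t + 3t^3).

452

(1 + 3t + 3t^2) has coefficients 1,3,3 for degrees 0…2.
(1 + t)^4 has coefficients 1,4,6,4,1,0,0,0 for degrees 0…7.
Multiplying by (1 + 2t^5 + t^6) gives running coefficients 1,4,6,4,1,2,9,16 for degrees 0…7.
Multiplying by (1 + t + t^3) gives running coefficients 1,5,10,11,9,9,15,26 for degrees 0…7.
Finally multiplying by (1 + 2t + 3t^3), the product of all factors after the first has coefficients 1,7,20,34,46,57,66,83 for degrees 0…7.
[t^7] = 1·83 + 3·66 + 3·57 = 452.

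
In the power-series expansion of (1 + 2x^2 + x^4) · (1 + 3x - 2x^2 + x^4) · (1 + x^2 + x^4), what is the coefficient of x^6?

(1 + 2x^2 + x^4) has coefficients 1,0,2,0,1 for degrees 0…4.
(1 + 3x - 2x^2 + x^4) has coefficients 1,3,-2,0,1,0,0 for degrees 0…6.
Finally multiplying by (1 + x^2 + x^4), the product of all factors after the first has coefficients 1,3,-1,3,0,3,-1 for degrees 0…6.
[x^6] = 1·(-1) + 2·0 + 1·(-1) = -2.

-2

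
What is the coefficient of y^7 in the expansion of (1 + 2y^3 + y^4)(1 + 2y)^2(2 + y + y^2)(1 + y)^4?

450

(1 + 2y^3 + y^4) has coefficients 1,0,0,2,1 for degrees 0…4.
(1 + 2y)^2 has coefficients 1,4,4,0,0,0,0,0 for degrees 0…7.
Multiplying by (2 + y + y^2) gives running coefficients 2,9,13,8,4,0,0,0 for degrees 0…7.
Finally multiplying by (1 + y)^4, the product of all factors after the first has coefficients 2,17,61,122,152,125,69,24 for degrees 0…7.
[y^7] = 1·24 + 2·152 + 1·122 = 450.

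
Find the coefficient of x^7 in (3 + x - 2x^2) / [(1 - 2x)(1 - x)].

766

The denominator gives the recurrence a_n = 3a_(n−1) − 2a_(n−2) for n ≥ 3; the numerator fixes a_0 = 3, a_1 = 10, a_2 = 22.
Iterating: 3, 10, 22, 46, 94, 190, 382, 766, so a_7 = 766.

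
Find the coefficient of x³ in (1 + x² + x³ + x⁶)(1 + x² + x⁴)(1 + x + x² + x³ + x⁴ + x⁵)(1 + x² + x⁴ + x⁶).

5

(1 + x² + x³ + x⁶) has coefficients 1,0,1,1 for degrees 0…3.
(1 + x² + x⁴) has coefficients 1,0,1,0 for degrees 0…3.
Multiplying by (1 + x + x² + x³ + x⁴ + x⁵) gives running coefficients 1,1,2,2 for degrees 0…3.
Finally multiplying by (1 + x² + x⁴ + x⁶), the product of all factors after the first has coefficients 1,1,3,3 for degrees 0…3.
[x³] = 1·3 + 1·1 + 1·1 = 5.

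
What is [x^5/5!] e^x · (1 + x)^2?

The EGF product rule gives c_5 = Σ_{k_1+k_2=5} C(5; k_1,k_2) · ∏ g_i(k_i), where e^x gives (1)^k; (1+x)^2 gives the falling factorial (2)_k.
g_1(k) for k = 0…5: 1, 1, 1, 1, 1, 1.
g_2(k) for k = 0…5: 1, 2, 2, 0, 0, 0.
c_5 = Σ_k C(5,k)·g_1(k)·g_2(5−k) = 10·1·2 + 5·1·2 + 1·1·1 = 20 + 10 + 1 = 31.

31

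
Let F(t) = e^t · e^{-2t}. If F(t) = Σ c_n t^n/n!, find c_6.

1

The EGF product rule gives c_6 = Σ_{k_1+k_2=6} C(6; k_1,k_2) · ∏ g_i(k_i), where e^t gives (1)^k; e^{-2t} gives (-2)^k.
g_1(k) for k = 0…6: 1, 1, 1, 1, 1, 1, 1.
g_2(k) for k = 0…6: 1, -2, 4, -8, 16, -32, 64.
c_6 = Σ_k C(6,k)·g_1(k)·g_2(6−k) = 1·1·64 + 6·1·(-32) + 15·1·16 + 20·1·(-8) + 15·1·4 + 6·1·(-2) + 1·1·1 = 64 − 192 + 240 − 160 + 60 − 12 + 1 = 1.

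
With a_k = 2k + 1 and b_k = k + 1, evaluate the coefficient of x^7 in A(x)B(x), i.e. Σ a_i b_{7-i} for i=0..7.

This is [x^7] in the product of the two ordinary generating functions.
Σ = 1·8 + 3·7 + 5·6 + 7·5 + 9·4 + 11·3 + 13·2 + 15·1 = 204.

204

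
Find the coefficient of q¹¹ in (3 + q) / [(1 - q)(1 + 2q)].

-3412

The denominator gives the recurrence a_n = −a_(n−1) + 2a_(n−2) for n ≥ 2; the numerator fixes a_0 = 3, a_1 = -2.
Iterating: 3, -2, 8, -12, 28, -52, 108, -212, 428, -852, 1708, -3412, so a_11 = -3412.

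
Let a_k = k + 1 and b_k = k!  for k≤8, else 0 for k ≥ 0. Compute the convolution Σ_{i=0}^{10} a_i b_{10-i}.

145695

This is [x^10] in the product of the two ordinary generating functions.
Σ = 1·0 + 2·0 + 3·40320 + 4·5040 + 5·720 + 6·120 + 7·24 + 8·6 + 9·2 + 10·1 + 11·1 = 145695.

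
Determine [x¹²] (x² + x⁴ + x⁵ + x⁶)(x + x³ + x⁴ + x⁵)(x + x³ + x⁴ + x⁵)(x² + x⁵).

(x² + x⁴ + x⁵ + x⁶) has coefficients 0,0,1,0,1,1,1 for degrees 0…6.
(x + x³ + x⁴ + x⁵) has coefficients 0,1,0,1,1,1,0,0,0,0,0,0,0 for degrees 0…12.
Multiplying by (x + x³ + x⁴ + x⁵) gives running coefficients 0,0,1,0,2,2,3,2,3,2,1,0,0 for degrees 0…12.
Finally multiplying by (x² + x⁵), the product of all factors after the first has coefficients 0,0,0,0,1,0,2,3,3,4,5,5,3 for degrees 0…12.
[x¹²] = 1·5 + 1·3 + 1·3 + 1·2 = 13.

13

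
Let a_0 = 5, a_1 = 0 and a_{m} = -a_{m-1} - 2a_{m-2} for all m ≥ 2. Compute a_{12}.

The ordinary generating function has denominator 1 + z + 2z^2.
Iterating the recurrence: a_0,…,a_{12} = 5, 0, -10, 10, 10, -30, 10, 50, -70, -30, 170, -110, -230.

-230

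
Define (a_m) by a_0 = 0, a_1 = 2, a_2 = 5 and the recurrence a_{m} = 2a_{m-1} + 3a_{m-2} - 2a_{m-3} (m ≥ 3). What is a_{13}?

483372

The ordinary generating function has denominator 1 - 2z - 3z^2 + 2z^3.
Iterating the recurrence: a_0,…,a_{13} = 0, 2, 5, 16, 43, 124, 345, 976, 2739, 7716, 21697, 61064, 171787, 483372.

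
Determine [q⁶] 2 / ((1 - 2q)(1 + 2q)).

The denominator gives the recurrence a_n = 4a_(n−2) for n ≥ 2; the numerator fixes a_0 = 2, a_1 = 0.
Iterating: 2, 0, 8, 0, 32, 0, 128, so a_6 = 128.

128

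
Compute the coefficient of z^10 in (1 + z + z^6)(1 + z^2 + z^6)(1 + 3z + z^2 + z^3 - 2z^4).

(1 + z + z^6) has coefficients 1,1,0,0,0,0,1 for degrees 0…6.
(1 + z^2 + z^6) has coefficients 1,0,1,0,0,0,1,0,0,0,0 for degrees 0…10.
Finally multiplying by (1 + 3z + z^2 + z^3 - 2z^4), the product of all factors after the first has coefficients 1,3,2,4,-1,1,-1,3,1,1,-2 for degrees 0…10.
[z^10] = 1·(-2) + 1·1 + 1·(-1) = -2.

-2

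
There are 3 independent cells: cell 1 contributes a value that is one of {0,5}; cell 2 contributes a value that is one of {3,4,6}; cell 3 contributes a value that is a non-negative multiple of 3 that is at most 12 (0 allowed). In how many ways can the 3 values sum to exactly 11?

The generating function for the choices is (1 + t^5)·(t^3 + t^4 + t^6)·(1 + t^3 + t^6 + t^9 + t^12); the count is [t^11].
(1 + t^5) has coefficients 1,0,0,0,0,1 for degrees 0…5.
(t^3 + t^4 + t^6) has coefficients 0,0,0,1,1,0,1,0,0,0,0,0 for degrees 0…11.
Finally multiplying by (1 + t^3 + t^6 + t^9 + t^12), the product of all factors after the first has coefficients 0,0,0,1,1,0,2,1,0,2,1,0 for degrees 0…11.
[t^11] = 1·0 + 1·2 = 2.

2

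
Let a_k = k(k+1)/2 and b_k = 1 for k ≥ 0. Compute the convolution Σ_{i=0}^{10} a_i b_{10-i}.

The convolution is the t^10 coefficient of A(t)B(t).
Σ = 0·1 + 1·1 + 3·1 + 6·1 + 10·1 + 15·1 + 21·1 + 28·1 + 36·1 + 45·1 + 55·1 = 220.

220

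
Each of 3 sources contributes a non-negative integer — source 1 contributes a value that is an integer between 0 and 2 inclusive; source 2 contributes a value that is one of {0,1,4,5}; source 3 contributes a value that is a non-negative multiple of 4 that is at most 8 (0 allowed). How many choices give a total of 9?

The generating function for the choices is (1 + t + t^2)·(1 + t + t^4 + t^5)·(1 + t^4 + t^8); the count is [t^9].
(1 + t + t^2) has coefficients 1,1,1 for degrees 0…2.
(1 + t + t^4 + t^5) has coefficients 1,1,0,0,1,1,0,0,0,0 for degrees 0…9.
Finally multiplying by (1 + t^4 + t^8), the product of all factors after the first has coefficients 1,1,0,0,2,2,0,0,2,2 for degrees 0…9.
[t^9] = 1·2 + 1·2 + 1·0 = 4.

4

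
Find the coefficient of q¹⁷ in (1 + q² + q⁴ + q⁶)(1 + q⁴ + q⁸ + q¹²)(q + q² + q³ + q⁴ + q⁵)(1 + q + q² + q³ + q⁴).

25

(1 + q² + q⁴ + q⁶) has coefficients 1,0,1,0,1,0,1 for degrees 0…6.
(1 + q⁴ + q⁸ + q¹²) has coefficients 1,0,0,0,1,0,0,0,1,0,0,0,1,0,0,0,0,0 for degrees 0…17.
Multiplying by (q + q² + q³ + q⁴ + q⁵) gives running coefficients 0,1,1,1,1,2,1,1,1,2,1,1,1,2,1,1,1,1 for degrees 0…17.
Finally multiplying by (1 + q + q² + q³ + q⁴), the product of all factors after the first has coefficients 0,1,2,3,4,6,6,6,6,7,6,6,6,7,6,6,6,6 for degrees 0…17.
[q¹⁷] = 1·6 + 1·6 + 1·7 + 1·6 = 25.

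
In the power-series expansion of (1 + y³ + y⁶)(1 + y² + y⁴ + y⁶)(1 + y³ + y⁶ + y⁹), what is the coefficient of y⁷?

(1 + y³ + y⁶) has coefficients 1,0,0,1,0,0,1 for degrees 0…6.
(1 + y² + y⁴ + y⁶) has coefficients 1,0,1,0,1,0,1,0 for degrees 0…7.
Finally multiplying by (1 + y³ + y⁶ + y⁹), the product of all factors after the first has coefficients 1,0,1,1,1,1,2,1 for degrees 0…7.
[y⁷] = 1·1 + 1·1 + 1·0 = 2.

2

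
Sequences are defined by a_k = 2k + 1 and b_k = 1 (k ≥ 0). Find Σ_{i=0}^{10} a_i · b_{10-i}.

121

Write out a_i and b_{10-i} for i = 0,…,10 and sum the products.
Σ = 1·1 + 3·1 + 5·1 + 7·1 + 9·1 + 11·1 + 13·1 + 15·1 + 17·1 + 19·1 + 21·1 = 121.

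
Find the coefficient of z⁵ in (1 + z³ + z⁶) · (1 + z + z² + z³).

1

(1 + z³ + z⁶) has coefficients 1,0,0,1,0,0 for degrees 0…5.
(1 + z + z² + z³) has coefficients 1,1,1,1,0,0 for degrees 0…5.
[z⁵] = 1·0 + 1·1 = 1.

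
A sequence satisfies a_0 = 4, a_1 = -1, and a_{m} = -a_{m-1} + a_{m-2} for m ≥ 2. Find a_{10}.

191

The ordinary generating function has denominator 1 + x - x^2.
Iterating the recurrence: a_0,…,a_{10} = 4, -1, 5, -6, 11, -17, 28, -45, 73, -118, 191.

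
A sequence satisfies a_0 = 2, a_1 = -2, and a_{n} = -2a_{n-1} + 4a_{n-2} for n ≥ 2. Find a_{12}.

The ordinary generating function has denominator 1 + 2x - 4x^2.
Iterating the recurrence: a_0,…,a_{12} = 2, -2, 12, -32, 112, -352, 1152, -3712, 12032, -38912, 125952, -407552, 1318912.

1318912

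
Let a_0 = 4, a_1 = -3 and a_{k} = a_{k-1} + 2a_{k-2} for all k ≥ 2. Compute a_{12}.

1369

The ordinary generating function has denominator 1 - q - 2q^2.
Iterating the recurrence: a_0,…,a_{12} = 4, -3, 5, -1, 9, 7, 25, 39, 89, 167, 345, 679, 1369.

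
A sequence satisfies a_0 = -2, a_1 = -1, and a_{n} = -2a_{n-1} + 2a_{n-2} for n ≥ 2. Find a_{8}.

The ordinary generating function has denominator 1 + 2t - 2t^2.
Iterating the recurrence: a_0,…,a_{8} = -2, -1, -2, 2, -8, 20, -56, 152, -416.

-416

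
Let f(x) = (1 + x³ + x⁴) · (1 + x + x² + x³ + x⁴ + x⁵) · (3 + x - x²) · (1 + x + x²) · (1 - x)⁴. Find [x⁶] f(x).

(1 + x³ + x⁴) has coefficients 1,0,0,1,1 for degrees 0…4.
(1 + x + x² + x³ + x⁴ + x⁵) has coefficients 1,1,1,1,1,1,0 for degrees 0…6.
Multiplying by (3 + x - x²) gives running coefficients 3,4,3,3,3,3,0 for degrees 0…6.
Multiplying by (1 + x + x²) gives running coefficients 3,7,10,10,9,9,6 for degrees 0…6.
Finally multiplying by (1 - x)⁴, the product of all factors after the first has coefficients 3,-5,0,0,4,0,-6 for degrees 0…6.
[x⁶] = 1·(-6) + 1·0 + 1·0 = -6.

-6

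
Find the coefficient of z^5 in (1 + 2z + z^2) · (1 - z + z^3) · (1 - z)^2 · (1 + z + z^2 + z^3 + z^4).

(1 + 2z + z^2) has coefficients 1,2,1 for degrees 0…2.
(1 - z + z^3) has coefficients 1,-1,0,1,0,0 for degrees 0…5.
Multiplying by (1 - z)^2 gives running coefficients 1,-3,3,0,-2,1 for degrees 0…5.
Finally multiplying by (1 + z + z^2 + z^3 + z^4), the product of all factors after the first has coefficients 1,-2,1,1,-1,-1 for degrees 0…5.
[z^5] = 1·(-1) + 2·(-1) + 1·1 = -2.

-2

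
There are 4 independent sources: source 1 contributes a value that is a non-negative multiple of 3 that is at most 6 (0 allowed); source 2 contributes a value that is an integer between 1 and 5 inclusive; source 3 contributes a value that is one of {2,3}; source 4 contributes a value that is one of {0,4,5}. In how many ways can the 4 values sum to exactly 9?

The generating function for the choices is (1 + y^3 + y^6)·(y + y^2 + y^3 + y^4 + y^5)·(y^2 + y^3)·(1 + y^4 + y^5); the count is [y^9].
(1 + y^3 + y^6) has coefficients 1,0,0,1,0,0,1 for degrees 0…6.
(y + y^2 + y^3 + y^4 + y^5) has coefficients 0,1,1,1,1,1,0,0,0,0 for degrees 0…9.
Multiplying by (y^2 + y^3) gives running coefficients 0,0,0,1,2,2,2,2,1,0 for degrees 0…9.
Finally multiplying by (1 + y^4 + y^5), the product of all factors after the first has coefficients 0,0,0,1,2,2,2,3,4,4 for degrees 0…9.
[y^9] = 1·4 + 1·2 + 1·1 = 7.

7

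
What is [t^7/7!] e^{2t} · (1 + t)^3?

The EGF product rule gives c_7 = Σ_{k_1+k_2=7} C(7; k_1,k_2) · ∏ g_i(k_i), where e^{2t} gives (2)^k; (1+t)^3 gives the falling factorial (3)_k.
g_1(k) for k = 0…7: 1, 2, 4, 8, 16, 32, 64, 128.
g_2(k) for k = 0…7: 1, 3, 6, 6, 0, 0, 0, 0.
c_7 = Σ_k C(7,k)·g_1(k)·g_2(7−k) = 35·16·6 + 21·32·6 + 7·64·3 + 1·128·1 = 3360 + 4032 + 1344 + 128 = 8864.

8864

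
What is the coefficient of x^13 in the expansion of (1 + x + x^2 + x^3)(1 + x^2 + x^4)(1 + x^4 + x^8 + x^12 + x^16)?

(1 + x + x^2 + x^3) has coefficients 1,1,1,1 for degrees 0…3.
(1 + x^2 + x^4) has coefficients 1,0,1,0,1,0,0,0,0,0,0,0,0,0 for degrees 0…13.
Finally multiplying by (1 + x^4 + x^8 + x^12 + x^16), the product of all factors after the first has coefficients 1,0,1,0,2,0,1,0,2,0,1,0,2,0 for degrees 0…13.
[x^13] = 1·0 + 1·2 + 1·0 + 1·1 = 3.

3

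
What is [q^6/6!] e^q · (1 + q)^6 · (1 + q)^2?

The EGF product rule gives c_6 = Σ_{k_1+k_2+k_3=6} C(6; k_1,k_2,k_3) · ∏ g_i(k_i), where e^q gives (1)^k; (1+q)^6 gives the falling factorial (6)_k; (1+q)^2 gives the falling factorial (2)_k.
g_1(k) for k = 0…6: 1, 1, 1, 1, 1, 1, 1.
g_2(k) for k = 0…6: 1, 6, 30, 120, 360, 720, 720.
g_3(k) for k = 0…6: 1, 2, 2, 0, 0, 0, 0.
First combine the last two factors: h(k) = Σ_j C(k,j)·g_2(j)·g_3(k−j) for k = 0…6: 1, 8, 56, 336, 1680, 6720, 20160.
c_6 = Σ_k C(6,k)·g_1(k)·h(6−k) = 1·1·20160 + 6·1·6720 + 15·1·1680 + 20·1·336 + 15·1·56 + 6·1·8 + 1·1·1 = 20160 + 40320 + 25200 + 6720 + 840 + 48 + 1 = 93289.

93289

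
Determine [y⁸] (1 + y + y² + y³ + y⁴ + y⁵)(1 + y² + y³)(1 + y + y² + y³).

8

(1 + y + y² + y³ + y⁴ + y⁵) has coefficients 1,1,1,1,1,1 for degrees 0…5.
(1 + y² + y³) has coefficients 1,0,1,1,0,0,0,0,0 for degrees 0…8.
Finally multiplying by (1 + y + y² + y³), the product of all factors after the first has coefficients 1,1,2,3,2,2,1,0,0 for degrees 0…8.
[y⁸] = 1·0 + 1·0 + 1·1 + 1·2 + 1·2 + 1·3 = 8.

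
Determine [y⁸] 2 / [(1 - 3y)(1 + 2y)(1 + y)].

Partial fractions give a closed form: a_n = (9/10)·3^n + (8/5)·(-2)^n + (-1/2)·(-1)^n.
At n = 8: a_8 = 6314.

6314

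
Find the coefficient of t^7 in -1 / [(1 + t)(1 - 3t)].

-1640

The denominator gives the recurrence a_n = 2a_(n−1) + 3a_(n−2) for n ≥ 2; the numerator fixes a_0 = -1, a_1 = -2.
Iterating: -1, -2, -7, -20, -61, -182, -547, -1640, so a_7 = -1640.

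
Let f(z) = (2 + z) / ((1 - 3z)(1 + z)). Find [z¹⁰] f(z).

The denominator gives the recurrence a_n = 2a_(n−1) + 3a_(n−2) for n ≥ 3; the numerator fixes a_0 = 2, a_1 = 5, a_2 = 16.
Iterating: 2, 5, 16, 47, 142, 425, 1276, 3827, 11482, 34445, 103336, so a_10 = 103336.

103336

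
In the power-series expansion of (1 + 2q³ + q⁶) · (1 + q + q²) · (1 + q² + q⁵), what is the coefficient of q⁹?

3

(1 + 2q³ + q⁶) has coefficients 1,0,0,2,0,0,1 for degrees 0…6.
(1 + q + q²) has coefficients 1,1,1,0,0,0,0,0,0,0 for degrees 0…9.
Finally multiplying by (1 + q² + q⁵), the product of all factors after the first has coefficients 1,1,2,1,1,1,1,1,0,0 for degrees 0…9.
[q⁹] = 1·0 + 2·1 + 1·1 = 3.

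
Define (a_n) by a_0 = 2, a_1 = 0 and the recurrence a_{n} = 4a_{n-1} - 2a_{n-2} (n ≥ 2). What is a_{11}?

-304384

The ordinary generating function has denominator 1 - 4y + 2y^2.
Iterating the recurrence: a_0,…,a_{11} = 2, 0, -4, -16, -56, -192, -656, -2240, -7648, -26112, -89152, -304384.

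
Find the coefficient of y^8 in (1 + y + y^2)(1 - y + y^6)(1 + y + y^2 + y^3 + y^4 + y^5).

(1 + y + y^2) has coefficients 1,1,1 for degrees 0…2.
(1 - y + y^6) has coefficients 1,-1,0,0,0,0,1,0,0 for degrees 0…8.
Finally multiplying by (1 + y + y^2 + y^3 + y^4 + y^5), the product of all factors after the first has coefficients 1,0,0,0,0,0,0,1,1 for degrees 0…8.
[y^8] = 1·1 + 1·1 + 1·0 = 2.

2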